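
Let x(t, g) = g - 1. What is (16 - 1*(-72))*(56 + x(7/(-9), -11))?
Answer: 3872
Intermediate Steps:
x(t, g) = -1 + g
(16 - 1*(-72))*(56 + x(7/(-9), -11)) = (16 - 1*(-72))*(56 + (-1 - 11)) = (16 + 72)*(56 - 12) = 88*44 = 3872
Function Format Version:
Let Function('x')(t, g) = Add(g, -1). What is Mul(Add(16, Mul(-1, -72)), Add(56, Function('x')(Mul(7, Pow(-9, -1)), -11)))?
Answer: 3872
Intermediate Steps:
Function('x')(t, g) = Add(-1, g)
Mul(Add(16, Mul(-1, -72)), Add(56, Function('x')(Mul(7, Pow(-9, -1)), -11))) = Mul(Add(16, Mul(-1, -72)), Add(56, Add(-1, -11))) = Mul(Add(16, 72), Add(56, -12)) = Mul(88, 44) = 3872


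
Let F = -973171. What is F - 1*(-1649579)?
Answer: 676408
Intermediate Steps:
F - 1*(-1649579) = -973171 - 1*(-1649579) = -973171 + 1649579 = 676408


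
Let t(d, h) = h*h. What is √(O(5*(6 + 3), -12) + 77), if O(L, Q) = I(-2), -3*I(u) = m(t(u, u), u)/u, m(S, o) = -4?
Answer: √687/3 ≈ 8.7369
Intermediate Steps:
t(d, h) = h²
I(u) = 4/(3*u) (I(u) = -(-4)/(3*u) = 4/(3*u))
O(L, Q) = -⅔ (O(L, Q) = (4/3)/(-2) = (4/3)*(-½) = -⅔)
√(O(5*(6 + 3), -12) + 77) = √(-⅔ + 77) = √(229/3) = √687/3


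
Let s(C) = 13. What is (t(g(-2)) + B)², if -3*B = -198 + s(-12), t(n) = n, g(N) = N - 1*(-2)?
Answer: 34225/9 ≈ 3802.8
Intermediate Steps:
g(N) = 2 + N (g(N) = N + 2 = 2 + N)
B = 185/3 (B = -(-198 + 13)/3 = -⅓*(-185) = 185/3 ≈ 61.667)
(t(g(-2)) + B)² = ((2 - 2) + 185/3)² = (0 + 185/3)² = (185/3)² = 34225/9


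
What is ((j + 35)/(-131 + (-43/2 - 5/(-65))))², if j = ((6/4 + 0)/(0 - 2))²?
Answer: 54715609/1005143616 ≈ 0.054436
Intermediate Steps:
j = 9/16 (j = ((6*(¼) + 0)/(-2))² = ((3/2 + 0)*(-½))² = ((3/2)*(-½))² = (-¾)² = 9/16 ≈ 0.56250)
((j + 35)/(-131 + (-43/2 - 5/(-65))))² = ((9/16 + 35)/(-131 + (-43/2 - 5/(-65))))² = (569/(16*(-131 + (-43*½ - 5*(-1/65)))))² = (569/(16*(-131 + (-43/2 + 1/13))))² = (569/(16*(-131 - 557/26)))² = (569/(16*(-3963/26)))² = ((569/16)*(-26/3963))² = (-7397/31704)² = 54715609/1005143616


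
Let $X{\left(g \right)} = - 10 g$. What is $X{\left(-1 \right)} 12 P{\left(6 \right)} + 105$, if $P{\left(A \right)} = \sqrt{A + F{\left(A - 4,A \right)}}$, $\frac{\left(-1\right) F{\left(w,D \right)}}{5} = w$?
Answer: $105 + 240 i \approx 105.0 + 240.0 i$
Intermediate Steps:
$F{\left(w,D \right)} = - 5 w$
$P{\left(A \right)} = \sqrt{20 - 4 A}$ ($P{\left(A \right)} = \sqrt{A - 5 \left(A - 4\right)} = \sqrt{A - 5 \left(-4 + A\right)} = \sqrt{A - \left(-20 + 5 A\right)} = \sqrt{20 - 4 A}$)
$X{\left(-1 \right)} 12 P{\left(6 \right)} + 105 = \left(-10\right) \left(-1\right) 12 \cdot 2 \sqrt{5 - 6} + 105 = 10 \cdot 12 \cdot 2 \sqrt{5 - 6} + 105 = 10 \cdot 12 \cdot 2 \sqrt{-1} + 105 = 10 \cdot 12 \cdot 2 i + 105 = 10 \cdot 24 i + 105 = 240 i + 105 = 105 + 240 i$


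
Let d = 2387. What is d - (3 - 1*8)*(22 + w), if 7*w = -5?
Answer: 17454/7 ≈ 2493.4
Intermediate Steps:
w = -5/7 (w = (1/7)*(-5) = -5/7 ≈ -0.71429)
d - (3 - 1*8)*(22 + w) = 2387 - (3 - 1*8)*(22 - 5/7) = 2387 - (3 - 8)*149/7 = 2387 - (-5)*149/7 = 2387 - 1*(-745/7) = 2387 + 745/7 = 17454/7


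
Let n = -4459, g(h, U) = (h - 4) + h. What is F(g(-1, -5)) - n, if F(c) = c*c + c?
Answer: 4489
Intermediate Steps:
g(h, U) = -4 + 2*h (g(h, U) = (-4 + h) + h = -4 + 2*h)
F(c) = c + c² (F(c) = c² + c = c + c²)
F(g(-1, -5)) - n = (-4 + 2*(-1))*(1 + (-4 + 2*(-1))) - 1*(-4459) = (-4 - 2)*(1 + (-4 - 2)) + 4459 = -6*(1 - 6) + 4459 = -6*(-5) + 4459 = 30 + 4459 = 4489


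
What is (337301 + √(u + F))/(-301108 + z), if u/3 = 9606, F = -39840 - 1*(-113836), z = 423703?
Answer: 337301/122595 + √102814/122595 ≈ 2.7540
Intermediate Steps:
F = 73996 (F = -39840 + 113836 = 73996)
u = 28818 (u = 3*9606 = 28818)
(337301 + √(u + F))/(-301108 + z) = (337301 + √(28818 + 73996))/(-301108 + 423703) = (337301 + √102814)/122595 = (337301 + √102814)*(1/122595) = 337301/122595 + √102814/122595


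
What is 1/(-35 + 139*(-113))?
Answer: -1/15742 ≈ -6.3524e-5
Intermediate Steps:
1/(-35 + 139*(-113)) = 1/(-35 - 15707) = 1/(-15742) = -1/15742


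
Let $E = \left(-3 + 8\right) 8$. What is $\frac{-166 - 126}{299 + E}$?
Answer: $- \frac{292}{339} \approx -0.86136$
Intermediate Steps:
$E = 40$ ($E = 5 \cdot 8 = 40$)
$\frac{-166 - 126}{299 + E} = \frac{-166 - 126}{299 + 40} = - \frac{292}{339}$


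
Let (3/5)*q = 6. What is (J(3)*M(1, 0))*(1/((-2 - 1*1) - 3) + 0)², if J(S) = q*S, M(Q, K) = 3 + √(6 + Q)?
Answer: 5/2 + 5*√7/6 ≈ 4.7048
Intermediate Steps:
q = 10 (q = (5/3)*6 = 10)
J(S) = 10*S
(J(3)*M(1, 0))*(1/((-2 - 1*1) - 3) + 0)² = ((10*3)*(3 + √(6 + 1)))*(1/((-2 - 1*1) - 3) + 0)² = (30*(3 + √7))*(1/((-2 - 1) - 3) + 0)² = (90 + 30*√7)*(1/(-3 - 3) + 0)² = (90 + 30*√7)*(1/(-6) + 0)² = (90 + 30*√7)*(-⅙ + 0)² = (90 + 30*√7)*(-⅙)² = (90 + 30*√7)*(1/36) = 5/2 + 5*√7/6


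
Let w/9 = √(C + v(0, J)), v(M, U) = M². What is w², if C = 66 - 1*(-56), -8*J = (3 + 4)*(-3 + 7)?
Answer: 9882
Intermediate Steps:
J = -7/2 (J = -(3 + 4)*(-3 + 7)/8 = -7*4/8 = -⅛*28 = -7/2 ≈ -3.5000)
C = 122 (C = 66 + 56 = 122)
w = 9*√122 (w = 9*√(122 + 0²) = 9*√(122 + 0) = 9*√122 ≈ 99.408)
w² = (9*√122)² = 9882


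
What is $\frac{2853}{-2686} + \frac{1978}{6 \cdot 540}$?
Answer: $- \frac{982703}{2175660} \approx -0.45168$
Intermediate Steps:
$\frac{2853}{-2686} + \frac{1978}{6 \cdot 540} = 2853 \left(- \frac{1}{2686}\right) + \frac{1978}{3240} = - \frac{2853}{2686} + 1978 \cdot \frac{1}{3240} = - \frac{2853}{2686} + \frac{989}{1620} = - \frac{982703}{2175660}$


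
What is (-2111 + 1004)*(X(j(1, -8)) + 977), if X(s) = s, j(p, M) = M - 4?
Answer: -1068255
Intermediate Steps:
j(p, M) = -4 + M
(-2111 + 1004)*(X(j(1, -8)) + 977) = (-2111 + 1004)*((-4 - 8) + 977) = -1107*(-12 + 977) = -1107*965 = -1068255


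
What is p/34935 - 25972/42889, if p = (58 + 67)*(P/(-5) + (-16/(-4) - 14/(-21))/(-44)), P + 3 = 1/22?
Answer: -542839492/898996329 ≈ -0.60383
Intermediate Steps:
P = -65/22 (P = -3 + 1/22 = -65/22 ≈ -2.9545)
p = 2000/33 (p = (58 + 67)*(-65/22/(-5) + (-16/(-4) - 14/(-21))/(-44)) = 125*(-65/22*(-⅕) + (-16*(-¼) - 14*(-1/21))*(-1/44)) = 125*(13/22 + (4 + ⅔)*(-1/44)) = 125*(13/22 + (14/3)*(-1/44)) = 125*(13/22 - 7/66) = 125*(16/33) = 2000/33 ≈ 60.606)
p/34935 - 25972/42889 = (2000/33)/34935 - 25972/42889 = (2000/33)*(1/34935) - 25972*1/42889 = 400/230571 - 25972/42889 = -542839492/898996329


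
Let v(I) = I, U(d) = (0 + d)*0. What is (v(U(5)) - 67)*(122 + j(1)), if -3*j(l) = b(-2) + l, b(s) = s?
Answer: -24589/3 ≈ -8196.3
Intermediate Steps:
U(d) = 0 (U(d) = d*0 = 0)
j(l) = 2/3 - l/3 (j(l) = -(-2 + l)/3 = 2/3 - l/3)
(v(U(5)) - 67)*(122 + j(1)) = (0 - 67)*(122 + (2/3 - 1/3*1)) = -67*(122 + (2/3 - 1/3)) = -67*(122 + 1/3) = -67*367/3 = -24589/3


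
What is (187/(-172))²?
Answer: 34969/29584 ≈ 1.1820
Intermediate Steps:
(187/(-172))² = (187*(-1/172))² = (-187/172)² = 34969/29584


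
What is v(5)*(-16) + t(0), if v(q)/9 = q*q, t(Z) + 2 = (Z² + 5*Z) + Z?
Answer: -3602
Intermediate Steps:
t(Z) = -2 + Z² + 6*Z (t(Z) = -2 + ((Z² + 5*Z) + Z) = -2 + (Z² + 6*Z) = -2 + Z² + 6*Z)
v(q) = 9*q² (v(q) = 9*(q*q) = 9*q²)
v(5)*(-16) + t(0) = (9*5²)*(-16) + (-2 + 0² + 6*0) = (9*25)*(-16) + (-2 + 0 + 0) = 225*(-16) - 2 = -3600 - 2 = -3602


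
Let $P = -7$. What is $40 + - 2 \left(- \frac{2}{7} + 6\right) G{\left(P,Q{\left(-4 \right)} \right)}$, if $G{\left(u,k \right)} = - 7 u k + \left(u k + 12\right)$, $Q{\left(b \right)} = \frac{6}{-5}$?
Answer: $\frac{3352}{7} \approx 478.86$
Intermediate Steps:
$Q{\left(b \right)} = - \frac{6}{5}$ ($Q{\left(b \right)} = 6 \left(- \frac{1}{5}\right) = - \frac{6}{5}$)
$G{\left(u,k \right)} = 12 - 6 k u$ ($G{\left(u,k \right)} = - 7 k u + \left(k u + 12\right) = - 7 k u + \left(12 + k u\right) = 12 - 6 k u$)
$40 + - 2 \left(- \frac{2}{7} + 6\right) G{\left(P,Q{\left(-4 \right)} \right)} = 40 + - 2 \left(- \frac{2}{7} + 6\right) \left(12 - \left(- \frac{36}{5}\right) \left(-7\right)\right) = 40 + - 2 \left(\left(-2\right) \frac{1}{7} + 6\right) \left(12 - \frac{252}{5}\right) = 40 + - 2 \left(- \frac{2}{7} + 6\right) \left(- \frac{192}{5}\right) = 40 + \left(-2\right) \frac{40}{7} \left(- \frac{192}{5}\right) = 40 - - \frac{3072}{7} = 40 + \frac{3072}{7} = \frac{3352}{7}$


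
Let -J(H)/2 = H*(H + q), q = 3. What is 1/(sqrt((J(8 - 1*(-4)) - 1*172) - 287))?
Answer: -I*sqrt(91)/273 ≈ -0.034943*I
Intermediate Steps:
J(H) = -2*H*(3 + H) (J(H) = -2*H*(H + 3) = -2*H*(3 + H))
1/(sqrt((J(8 - 1*(-4)) - 1*172) - 287)) = 1/(sqrt((-2*(8 - 1*(-4))*(3 + (8 - 1*(-4))) - 1*172) - 287)) = 1/(sqrt((-2*(8 + 4)*(3 + (8 + 4)) - 172) - 287)) = 1/(sqrt((-2*12*(3 + 12) - 172) - 287)) = 1/(sqrt((-2*12*15 - 172) - 287)) = 1/(sqrt((-360 - 172) - 287)) = 1/(sqrt(-532 - 287)) = 1/(sqrt(-819)) = 1/(3*I*sqrt(91)) = -I*sqrt(91)/273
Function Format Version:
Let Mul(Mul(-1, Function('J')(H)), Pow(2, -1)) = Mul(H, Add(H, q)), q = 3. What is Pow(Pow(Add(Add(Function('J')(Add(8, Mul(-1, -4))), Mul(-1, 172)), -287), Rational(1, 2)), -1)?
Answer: Mul(Rational(-1, 273), I, Pow(91, Rational(1, 2))) ≈ Mul(-0.034943, I)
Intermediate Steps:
Function('J')(H) = Mul(-2, H, Add(3, H)) (Function('J')(H) = Mul(-2, Mul(H, Add(H, 3))) = Mul(-2, Mul(H, Add(3, H))) = Mul(-2, H, Add(3, H)))
Pow(Pow(Add(Add(Function('J')(Add(8, Mul(-1, -4))), Mul(-1, 172)), -287), Rational(1, 2)), -1) = Pow(Pow(Add(Add(Mul(-2, Add(8, Mul(-1, -4)), Add(3, Add(8, Mul(-1, -4)))), Mul(-1, 172)), -287), Rational(1, 2)), -1) = Pow(Pow(Add(Add(Mul(-2, Add(8, 4), Add(3, Add(8, 4))), -172), -287), Rational(1, 2)), -1) = Pow(Pow(Add(Add(Mul(-2, 12, Add(3, 12)), -172), -287), Rational(1, 2)), -1) = Pow(Pow(Add(Add(Mul(-2, 12, 15), -172), -287), Rational(1, 2)), -1) = Pow(Pow(Add(Add(-360, -172), -287), Rational(1, 2)), -1) = Pow(Pow(Add(-532, -287), Rational(1, 2)), -1) = Pow(Pow(-819, Rational(1, 2)), -1) = Pow(Mul(3, I, Pow(91, Rational(1, 2))), -1) = Mul(Rational(-1, 273), I, Pow(91, Rational(1, 2)))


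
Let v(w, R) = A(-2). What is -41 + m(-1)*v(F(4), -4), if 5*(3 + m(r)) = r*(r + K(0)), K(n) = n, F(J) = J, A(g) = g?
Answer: -177/5 ≈ -35.400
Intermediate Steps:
v(w, R) = -2
m(r) = -3 + r²/5 (m(r) = -3 + (r*(r + 0))/5 = -3 + (r*r)/5 = -3 + r²/5)
-41 + m(-1)*v(F(4), -4) = -41 + (-3 + (⅕)*(-1)²)*(-2) = -41 + (-3 + (⅕)*1)*(-2) = -41 + (-3 + ⅕)*(-2) = -41 - 14/5*(-2) = -41 + 28/5 = -177/5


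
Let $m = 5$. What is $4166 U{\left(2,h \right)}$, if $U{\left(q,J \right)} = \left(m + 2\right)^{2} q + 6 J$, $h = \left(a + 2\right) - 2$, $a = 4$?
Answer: $508252$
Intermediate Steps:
$h = 4$ ($h = \left(4 + 2\right) - 2 = 6 - 2 = 4$)
$U{\left(q,J \right)} = 6 J + 49 q$ ($U{\left(q,J \right)} = \left(5 + 2\right)^{2} q + 6 J = 7^{2} q + 6 J = 49 q + 6 J = 6 J + 49 q$)
$4166 U{\left(2,h \right)} = 4166 \left(6 \cdot 4 + 49 \cdot 2\right) = 4166 \left(24 + 98\right) = 4166 \cdot 122 = 508252$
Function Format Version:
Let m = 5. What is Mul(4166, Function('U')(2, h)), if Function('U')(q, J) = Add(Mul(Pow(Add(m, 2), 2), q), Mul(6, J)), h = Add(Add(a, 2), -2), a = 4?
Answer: 508252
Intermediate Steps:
h = 4 (h = Add(Add(4, 2), -2) = Add(6, -2) = 4)
Function('U')(q, J) = Add(Mul(6, J), Mul(49, q)) (Function('U')(q, J) = Add(Mul(Pow(Add(5, 2), 2), q), Mul(6, J)) = Add(Mul(Pow(7, 2), q), Mul(6, J)) = Add(Mul(49, q), Mul(6, J)) = Add(Mul(6, J), Mul(49, q)))
Mul(4166, Function('U')(2, h)) = Mul(4166, Add(Mul(6, 4), Mul(49, 2))) = Mul(4166, Add(24, 98)) = Mul(4166, 122) = 508252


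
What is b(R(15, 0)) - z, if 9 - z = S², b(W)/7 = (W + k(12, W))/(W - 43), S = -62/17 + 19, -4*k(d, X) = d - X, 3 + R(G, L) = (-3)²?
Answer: 4830273/21386 ≈ 225.86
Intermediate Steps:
R(G, L) = 6 (R(G, L) = -3 + (-3)² = -3 + 9 = 6)
k(d, X) = -d/4 + X/4 (k(d, X) = -(d - X)/4 = -d/4 + X/4)
S = 261/17 (S = -62*1/17 + 19 = -62/17 + 19 = 261/17 ≈ 15.353)
b(W) = 7*(-3 + 5*W/4)/(-43 + W) (b(W) = 7*((W + (-¼*12 + W/4))/(W - 43)) = 7*((W + (-3 + W/4))/(-43 + W)) = 7*((-3 + 5*W/4)/(-43 + W)) = 7*(-3 + 5*W/4)/(-43 + W))
z = -65520/289 (z = 9 - (261/17)² = 9 - 1*68121/289 = 9 - 68121/289 = -65520/289 ≈ -226.71)
b(R(15, 0)) - z = 7*(-12 + 5*6)/(4*(-43 + 6)) - 1*(-65520/289) = (7/4)*(-12 + 30)/(-37) + 65520/289 = (7/4)*(-1/37)*18 + 65520/289 = -63/74 + 65520/289 = 4830273/21386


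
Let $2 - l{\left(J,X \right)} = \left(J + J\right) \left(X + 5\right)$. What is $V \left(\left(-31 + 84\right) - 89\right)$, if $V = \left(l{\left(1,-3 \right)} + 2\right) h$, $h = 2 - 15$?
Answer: $0$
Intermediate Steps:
$l{\left(J,X \right)} = 2 - 2 J \left(5 + X\right)$ ($l{\left(J,X \right)} = 2 - \left(J + J\right) \left(X + 5\right) = 2 - 2 J \left(5 + X\right)$)
$h = -13$ ($h = 2 - 15 = -13$)
$V = 0$ ($V = \left(\left(2 - 10 - 2 \left(-3\right)\right) + 2\right) \left(-13\right) = \left(\left(2 - 10 + 6\right) + 2\right) \left(-13\right) = \left(-2 + 2\right) \left(-13\right) = 0 \left(-13\right) = 0$)
$V \left(\left(-31 + 84\right) - 89\right) = 0 \left(\left(-31 + 84\right) - 89\right) = 0 \left(53 - 89\right) = 0 \left(-36\right) = 0$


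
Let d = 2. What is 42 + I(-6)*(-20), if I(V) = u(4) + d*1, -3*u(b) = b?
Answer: 86/3 ≈ 28.667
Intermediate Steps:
u(b) = -b/3
I(V) = ⅔ (I(V) = -⅓*4 + 2*1 = -4/3 + 2 = ⅔)
42 + I(-6)*(-20) = 42 + (⅔)*(-20) = 42 - 40/3 = 86/3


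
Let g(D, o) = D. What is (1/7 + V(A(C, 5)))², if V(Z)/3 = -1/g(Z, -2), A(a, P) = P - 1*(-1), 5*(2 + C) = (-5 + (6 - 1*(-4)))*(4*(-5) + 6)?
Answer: 25/196 ≈ 0.12755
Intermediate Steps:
C = -16 (C = -2 + ((-5 + (6 - 1*(-4)))*(4*(-5) + 6))/5 = -2 + ((-5 + (6 + 4))*(-20 + 6))/5 = -2 + ((-5 + 10)*(-14))/5 = -2 + (5*(-14))/5 = -2 + (⅕)*(-70) = -2 - 14 = -16)
A(a, P) = 1 + P (A(a, P) = P + 1 = 1 + P)
V(Z) = -3/Z (V(Z) = 3*(-1/Z) = -3/Z)
(1/7 + V(A(C, 5)))² = (1/7 - 3/(1 + 5))² = (⅐ - 3/6)² = (⅐ - 3*⅙)² = (⅐ - ½)² = (-5/14)² = 25/196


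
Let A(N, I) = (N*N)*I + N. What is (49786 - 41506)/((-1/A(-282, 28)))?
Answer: -18434509200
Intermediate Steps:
A(N, I) = N + I*N² (A(N, I) = N²*I + N = I*N² + N = N + I*N²)
(49786 - 41506)/((-1/A(-282, 28))) = (49786 - 41506)/((-1/((-282*(1 + 28*(-282)))))) = 8280/((-1/((-282*(1 - 7896))))) = 8280/((-1/((-282*(-7895))))) = 8280/((-1/2226390)) = 8280/((-1*1/2226390)) = 8280/(-1/2226390) = 8280*(-2226390) = -18434509200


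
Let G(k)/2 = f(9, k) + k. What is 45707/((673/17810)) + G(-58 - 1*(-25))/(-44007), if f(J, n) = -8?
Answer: 35823531826876/29616711 ≈ 1.2096e+6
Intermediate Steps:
G(k) = -16 + 2*k (G(k) = 2*(-8 + k) = -16 + 2*k)
45707/((673/17810)) + G(-58 - 1*(-25))/(-44007) = 45707/((673/17810)) + (-16 + 2*(-58 - 1*(-25)))/(-44007) = 45707/((673*(1/17810))) + (-16 + 2*(-58 + 25))*(-1/44007) = 45707/(673/17810) + (-16 + 2*(-33))*(-1/44007) = 45707*(17810/673) + (-16 - 66)*(-1/44007) = 814041670/673 - 82*(-1/44007) = 814041670/673 + 82/44007 = 35823531826876/29616711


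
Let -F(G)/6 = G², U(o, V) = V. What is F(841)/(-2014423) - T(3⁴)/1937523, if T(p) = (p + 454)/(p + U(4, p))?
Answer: 1332001677507731/632284524865098 ≈ 2.1066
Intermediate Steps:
T(p) = (454 + p)/(2*p) (T(p) = (p + 454)/(p + p) = (454 + p)/((2*p)) = (454 + p)*(1/(2*p)) = (454 + p)/(2*p))
F(G) = -6*G²
F(841)/(-2014423) - T(3⁴)/1937523 = -6*841²/(-2014423) - (454 + 3⁴)/(2*(3⁴))/1937523 = -6*707281*(-1/2014423) - (454 + 81)/(2*81)*(1/1937523) = -4243686*(-1/2014423) - 535/(2*81)*(1/1937523) = 4243686/2014423 - 1*535/162*(1/1937523) = 4243686/2014423 - 535/162*1/1937523 = 4243686/2014423 - 535/313878726 = 1332001677507731/632284524865098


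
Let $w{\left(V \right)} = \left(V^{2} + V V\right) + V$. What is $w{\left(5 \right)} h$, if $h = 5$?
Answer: $275$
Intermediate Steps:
$w{\left(V \right)} = V + 2 V^{2}$ ($w{\left(V \right)} = \left(V^{2} + V^{2}\right) + V = 2 V^{2} + V = V + 2 V^{2}$)
$w{\left(5 \right)} h = 5 \left(1 + 2 \cdot 5\right) 5 = 5 \left(1 + 10\right) 5 = 5 \cdot 11 \cdot 5 = 55 \cdot 5 = 275$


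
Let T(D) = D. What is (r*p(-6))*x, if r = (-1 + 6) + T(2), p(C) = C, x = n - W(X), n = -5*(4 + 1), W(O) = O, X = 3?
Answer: 1176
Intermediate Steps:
n = -25 (n = -5*5 = -25)
x = -28 (x = -25 - 1*3 = -25 - 3 = -28)
r = 7 (r = (-1 + 6) + 2 = 5 + 2 = 7)
(r*p(-6))*x = (7*(-6))*(-28) = -42*(-28) = 1176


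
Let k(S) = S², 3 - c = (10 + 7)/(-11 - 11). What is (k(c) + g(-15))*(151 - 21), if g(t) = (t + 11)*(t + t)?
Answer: 4222985/242 ≈ 17450.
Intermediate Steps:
c = 83/22 (c = 3 - (10 + 7)/(-11 - 11) = 3 - 17/(-22) = 3 - 17*(-1)/22 = 3 - 1*(-17/22) = 3 + 17/22 = 83/22 ≈ 3.7727)
g(t) = 2*t*(11 + t) (g(t) = (11 + t)*(2*t) = 2*t*(11 + t))
(k(c) + g(-15))*(151 - 21) = ((83/22)² + 2*(-15)*(11 - 15))*(151 - 21) = (6889/484 + 2*(-15)*(-4))*130 = (6889/484 + 120)*130 = (64969/484)*130 = 4222985/242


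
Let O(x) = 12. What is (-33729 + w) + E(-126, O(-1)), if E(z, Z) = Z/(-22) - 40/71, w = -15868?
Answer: -38736123/781 ≈ -49598.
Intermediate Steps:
E(z, Z) = -40/71 - Z/22 (E(z, Z) = Z*(-1/22) - 40*1/71 = -Z/22 - 40/71 = -40/71 - Z/22)
(-33729 + w) + E(-126, O(-1)) = (-33729 - 15868) + (-40/71 - 1/22*12) = -49597 + (-40/71 - 6/11) = -49597 - 866/781 = -38736123/781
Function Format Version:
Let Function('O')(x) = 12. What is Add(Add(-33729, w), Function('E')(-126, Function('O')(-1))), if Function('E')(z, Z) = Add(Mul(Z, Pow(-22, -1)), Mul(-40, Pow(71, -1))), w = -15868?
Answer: Rational(-38736123, 781) ≈ -49598.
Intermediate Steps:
Function('E')(z, Z) = Add(Rational(-40, 71), Mul(Rational(-1, 22), Z)) (Function('E')(z, Z) = Add(Mul(Z, Rational(-1, 22)), Mul(-40, Rational(1, 71))) = Add(Mul(Rational(-1, 22), Z), Rational(-40, 71)) = Add(Rational(-40, 71), Mul(Rational(-1, 22), Z)))
Add(Add(-33729, w), Function('E')(-126, Function('O')(-1))) = Add(Add(-33729, -15868), Add(Rational(-40, 71), Mul(Rational(-1, 22), 12))) = Add(-49597, Add(Rational(-40, 71), Rational(-6, 11))) = Add(-49597, Rational(-866, 781)) = Rational(-38736123, 781)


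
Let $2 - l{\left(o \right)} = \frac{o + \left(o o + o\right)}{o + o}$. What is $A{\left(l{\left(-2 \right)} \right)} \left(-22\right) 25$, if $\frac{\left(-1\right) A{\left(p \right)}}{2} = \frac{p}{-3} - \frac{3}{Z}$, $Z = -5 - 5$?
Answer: $- \frac{1210}{3} \approx -403.33$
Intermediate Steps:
$Z = -10$ ($Z = -5 - 5 = -10$)
$l{\left(o \right)} = 2 - \frac{o^{2} + 2 o}{2 o}$ ($l{\left(o \right)} = 2 - \frac{o + \left(o o + o\right)}{o + o} = 2 - \frac{o + \left(o^{2} + o\right)}{2 o} = 2 - \left(o + \left(o + o^{2}\right)\right) \frac{1}{2 o} = 2 - \left(o^{2} + 2 o\right) \frac{1}{2 o} = 2 - \frac{o^{2} + 2 o}{2 o}$)
$A{\left(p \right)} = - \frac{3}{5} + \frac{2 p}{3}$ ($A{\left(p \right)} = - 2 \left(\frac{p}{-3} - \frac{3}{-10}\right) = - 2 \left(p \left(- \frac{1}{3}\right) - - \frac{3}{10}\right) = - 2 \left(- \frac{p}{3} + \frac{3}{10}\right) = - 2 \left(\frac{3}{10} - \frac{p}{3}\right) = - \frac{3}{5} + \frac{2 p}{3}$)
$A{\left(l{\left(-2 \right)} \right)} \left(-22\right) 25 = \left(- \frac{3}{5} + \frac{2 \left(1 - -1\right)}{3}\right) \left(-22\right) 25 = \left(- \frac{3}{5} + \frac{2 \left(1 + 1\right)}{3}\right) \left(-22\right) 25 = \left(- \frac{3}{5} + \frac{2}{3} \cdot 2\right) \left(-22\right) 25 = \left(- \frac{3}{5} + \frac{4}{3}\right) \left(-22\right) 25 = \frac{11}{15} \left(-22\right) 25 = \left(- \frac{242}{15}\right) 25 = - \frac{1210}{3}$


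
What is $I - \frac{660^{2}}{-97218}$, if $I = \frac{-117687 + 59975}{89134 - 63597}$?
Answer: $\frac{27844808}{12538667} \approx 2.2207$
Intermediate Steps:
$I = - \frac{57712}{25537} \approx -2.2599$
$I - \frac{660^{2}}{-97218} = - \frac{57712}{25537} - \frac{660^{2}}{-97218} = - \frac{57712}{25537} - 435600 \left(- \frac{1}{97218}\right) = - \frac{57712}{25537} - - \frac{2200}{491} = - \frac{57712}{25537} + \frac{2200}{491} = \frac{27844808}{12538667}$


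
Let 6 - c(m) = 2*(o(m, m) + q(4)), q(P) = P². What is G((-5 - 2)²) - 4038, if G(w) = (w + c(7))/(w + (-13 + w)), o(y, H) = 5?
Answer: -343217/85 ≈ -4037.8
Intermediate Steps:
c(m) = -36 (c(m) = 6 - 2*(5 + 4²) = 6 - 2*(5 + 16) = 6 - 2*21 = 6 - 1*42 = 6 - 42 = -36)
G(w) = (-36 + w)/(-13 + 2*w) (G(w) = (w - 36)/(w + (-13 + w)) = (-36 + w)/(-13 + 2*w))
G((-5 - 2)²) - 4038 = (-36 + (-5 - 2)²)/(-13 + 2*(-5 - 2)²) - 4038 = (-36 + (-7)²)/(-13 + 2*(-7)²) - 4038 = (-36 + 49)/(-13 + 2*49) - 4038 = 13/(-13 + 98) - 4038 = 13/85 - 4038 = -343217/85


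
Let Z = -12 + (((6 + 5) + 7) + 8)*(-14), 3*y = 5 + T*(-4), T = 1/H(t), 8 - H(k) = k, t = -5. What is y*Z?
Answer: -22936/39 ≈ -588.10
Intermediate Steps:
H(k) = 8 - k
T = 1/13 (T = 1/(8 - 1*(-5)) = 1/(8 + 5) = 1/13 ≈ 0.076923)
y = 61/39 (y = (5 + (1/13)*(-4))/3 = (5 - 4/13)/3 = (⅓)*(61/13) = 61/39 ≈ 1.5641)
Z = -376 (Z = -12 + ((11 + 7) + 8)*(-14) = -12 + (18 + 8)*(-14) = -12 + 26*(-14) = -12 - 364 = -376)
y*Z = (61/39)*(-376) = -22936/39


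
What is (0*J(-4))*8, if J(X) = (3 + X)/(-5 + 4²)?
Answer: 0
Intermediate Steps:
J(X) = 3/11 + X/11 (J(X) = (3 + X)/(-5 + 16) = (3 + X)/11 = (3 + X)*(1/11) = 3/11 + X/11)
(0*J(-4))*8 = (0*(3/11 + (1/11)*(-4)))*8 = (0*(3/11 - 4/11))*8 = (0*(-1/11))*8 = 0*8 = 0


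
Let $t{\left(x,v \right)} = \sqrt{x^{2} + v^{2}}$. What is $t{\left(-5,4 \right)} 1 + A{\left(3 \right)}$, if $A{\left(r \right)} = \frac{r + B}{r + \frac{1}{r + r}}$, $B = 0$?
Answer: $\frac{18}{19} + \sqrt{41} \approx 7.3505$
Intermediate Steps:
$A{\left(r \right)} = \frac{r}{r + \frac{1}{2 r}}$ ($A{\left(r \right)} = \frac{r + 0}{r + \frac{1}{r + r}} = \frac{r}{r + \frac{1}{2 r}}$)
$t{\left(x,v \right)} = \sqrt{v^{2} + x^{2}}$
$t{\left(-5,4 \right)} 1 + A{\left(3 \right)} = \sqrt{4^{2} + \left(-5\right)^{2}} \cdot 1 + \frac{2 \cdot 3^{2}}{1 + 2 \cdot 3^{2}} = \sqrt{16 + 25} \cdot 1 + 2 \cdot 9 \frac{1}{1 + 2 \cdot 9} = \sqrt{41} \cdot 1 + 2 \cdot 9 \frac{1}{1 + 18} = \sqrt{41} + 2 \cdot 9 \cdot \frac{1}{19} = \sqrt{41} + \frac{18}{19} = \frac{18}{19} + \sqrt{41}$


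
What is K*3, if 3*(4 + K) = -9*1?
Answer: -21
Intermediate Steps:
K = -7 (K = -4 + (-9*1)/3 = -4 + (⅓)*(-9) = -4 - 3 = -7)
K*3 = -7*3 = -21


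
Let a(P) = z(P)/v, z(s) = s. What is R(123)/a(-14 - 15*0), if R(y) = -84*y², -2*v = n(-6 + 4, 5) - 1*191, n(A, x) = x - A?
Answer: 8351208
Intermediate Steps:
v = 92 (v = -((5 - (-6 + 4)) - 1*191)/2 = -((5 - 1*(-2)) - 191)/2 = -((5 + 2) - 191)/2 = -(7 - 191)/2 = -½*(-184) = 92)
a(P) = P/92
R(123)/a(-14 - 15*0) = (-84*123²)/(((-14 - 15*0)/92)) = (-84*15129)/(((-14 + 0)/92)) = -1270836/((1/92)*(-14)) = -1270836/(-7/46) = -1270836*(-46/7) = 8351208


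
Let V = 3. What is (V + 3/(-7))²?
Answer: 324/49 ≈ 6.6122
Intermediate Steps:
(V + 3/(-7))² = (3 + 3/(-7))² = (3 + 3*(-⅐))² = (3 - 3/7)² = (18/7)² = 324/49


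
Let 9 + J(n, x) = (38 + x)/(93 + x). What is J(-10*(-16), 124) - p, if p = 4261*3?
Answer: -2775702/217 ≈ -12791.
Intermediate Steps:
J(n, x) = -9 + (38 + x)/(93 + x)
p = 12783
J(-10*(-16), 124) - p = (-799 - 8*124)/(93 + 124) - 1*12783 = (-799 - 992)/217 - 12783 = (1/217)*(-1791) - 12783 = -1791/217 - 12783 = -2775702/217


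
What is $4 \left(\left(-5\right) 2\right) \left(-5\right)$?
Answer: $200$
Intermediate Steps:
$4 \left(\left(-5\right) 2\right) \left(-5\right) = 4 \left(-10\right) \left(-5\right) = \left(-40\right) \left(-5\right) = 200$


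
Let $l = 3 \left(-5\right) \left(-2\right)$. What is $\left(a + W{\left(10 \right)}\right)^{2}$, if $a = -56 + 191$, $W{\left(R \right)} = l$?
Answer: $27225$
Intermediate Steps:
$l = 30$ ($l = \left(-15\right) \left(-2\right) = 30$)
$W{\left(R \right)} = 30$
$a = 135$
$\left(a + W{\left(10 \right)}\right)^{2} = \left(135 + 30\right)^{2} = 165^{2} = 27225$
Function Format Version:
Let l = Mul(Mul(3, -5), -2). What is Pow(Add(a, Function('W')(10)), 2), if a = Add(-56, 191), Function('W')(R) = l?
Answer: 27225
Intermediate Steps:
l = 30 (l = Mul(-15, -2) = 30)
Function('W')(R) = 30
a = 135
Pow(Add(a, Function('W')(10)), 2) = Pow(Add(135, 30), 2) = Pow(165, 2) = 27225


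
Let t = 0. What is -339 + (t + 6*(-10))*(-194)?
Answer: 11301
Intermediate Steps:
-339 + (t + 6*(-10))*(-194) = -339 + (0 + 6*(-10))*(-194) = -339 + (0 - 60)*(-194) = -339 - 60*(-194) = -339 + 11640 = 11301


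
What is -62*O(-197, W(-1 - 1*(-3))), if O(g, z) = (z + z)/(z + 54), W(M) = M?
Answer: -31/7 ≈ -4.4286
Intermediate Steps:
O(g, z) = 2*z/(54 + z) (O(g, z) = (2*z)/(54 + z) = 2*z/(54 + z))
-62*O(-197, W(-1 - 1*(-3))) = -124*(-1 - 1*(-3))/(54 + (-1 - 1*(-3))) = -124*(-1 + 3)/(54 + (-1 + 3)) = -124*2/(54 + 2) = -124*2/56 = -62*1/14 = -31/7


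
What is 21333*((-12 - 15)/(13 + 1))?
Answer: -575991/14 ≈ -41142.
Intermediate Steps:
21333*((-12 - 15)/(13 + 1)) = 21333*(-27/14) = -575991/14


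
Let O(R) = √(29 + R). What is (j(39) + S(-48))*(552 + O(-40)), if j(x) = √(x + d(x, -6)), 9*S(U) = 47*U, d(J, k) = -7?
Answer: -4*(188 - 3*√2)*(552 + I*√11)/3 ≈ -1.3525e+5 - 812.61*I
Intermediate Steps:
S(U) = 47*U/9 (S(U) = (47*U)/9 = 47*U/9)
j(x) = √(-7 + x) (j(x) = √(x - 7) = √(-7 + x))
(j(39) + S(-48))*(552 + O(-40)) = (√(-7 + 39) + (47/9)*(-48))*(552 + √(29 - 40)) = (√32 - 752/3)*(552 + √(-11)) = (4*√2 - 752/3)*(552 + I*√11) = (-752/3 + 4*√2)*(552 + I*√11) = (552 + I*√11)*(-752/3 + 4*√2)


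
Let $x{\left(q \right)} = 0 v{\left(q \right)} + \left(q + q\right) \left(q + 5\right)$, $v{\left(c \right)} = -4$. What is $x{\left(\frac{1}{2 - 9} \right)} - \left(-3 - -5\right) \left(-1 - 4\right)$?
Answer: $\frac{422}{49} \approx 8.6122$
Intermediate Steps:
$x{\left(q \right)} = 2 q \left(5 + q\right)$ ($x{\left(q \right)} = 0 \left(-4\right) + \left(q + q\right) \left(q + 5\right) = 0 + 2 q \left(5 + q\right) = 2 q \left(5 + q\right)$)
$x{\left(\frac{1}{2 - 9} \right)} - \left(-3 - -5\right) \left(-1 - 4\right) = \frac{2 \left(5 + \frac{1}{2 - 9}\right)}{2 - 9} - \left(-3 - -5\right) \left(-1 - 4\right) = \frac{2 \left(5 + \frac{1}{-7}\right)}{-7} - \left(-3 + 5\right) \left(-5\right) = 2 \left(- \frac{1}{7}\right) \left(5 - \frac{1}{7}\right) - 2 \left(-5\right) = 2 \left(- \frac{1}{7}\right) \frac{34}{7} - -10 = - \frac{68}{49} + 10 = \frac{422}{49}$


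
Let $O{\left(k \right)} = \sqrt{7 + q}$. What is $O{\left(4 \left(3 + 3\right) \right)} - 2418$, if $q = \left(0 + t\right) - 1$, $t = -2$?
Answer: $-2416$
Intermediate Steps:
$q = -3$ ($q = \left(0 - 2\right) - 1 = -2 - 1 = -3$)
$O{\left(k \right)} = 2$ ($O{\left(k \right)} = \sqrt{7 - 3} = \sqrt{4} = 2$)
$O{\left(4 \left(3 + 3\right) \right)} - 2418 = 2 - 2418 = -2416$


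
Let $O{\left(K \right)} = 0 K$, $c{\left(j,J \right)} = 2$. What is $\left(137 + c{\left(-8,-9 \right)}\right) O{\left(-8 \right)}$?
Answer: $0$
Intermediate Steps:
$O{\left(K \right)} = 0$
$\left(137 + c{\left(-8,-9 \right)}\right) O{\left(-8 \right)} = \left(137 + 2\right) 0 = 139 \cdot 0 = 0$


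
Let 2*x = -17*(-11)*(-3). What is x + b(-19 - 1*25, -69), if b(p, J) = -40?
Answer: -641/2 ≈ -320.50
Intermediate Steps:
x = -561/2 (x = (-17*(-11)*(-3))/2 = (187*(-3))/2 = (½)*(-561) = -561/2 ≈ -280.50)
x + b(-19 - 1*25, -69) = -561/2 - 40 = -641/2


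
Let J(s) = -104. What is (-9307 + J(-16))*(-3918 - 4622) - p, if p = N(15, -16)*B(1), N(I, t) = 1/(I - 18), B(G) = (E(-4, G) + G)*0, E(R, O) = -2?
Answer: 80369940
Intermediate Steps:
B(G) = 0 (B(G) = (-2 + G)*0 = 0)
N(I, t) = 1/(-18 + I)
p = 0 (p = 0/(-18 + 15) = 0/(-3) = -⅓*0 = 0)
(-9307 + J(-16))*(-3918 - 4622) - p = (-9307 - 104)*(-3918 - 4622) - 1*0 = -9411*(-8540) + 0 = 80369940 + 0 = 80369940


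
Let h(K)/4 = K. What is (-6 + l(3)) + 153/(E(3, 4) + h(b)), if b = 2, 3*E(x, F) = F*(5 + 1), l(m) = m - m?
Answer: 57/16 ≈ 3.5625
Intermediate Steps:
l(m) = 0
E(x, F) = 2*F (E(x, F) = (F*(5 + 1))/3 = (F*6)/3 = (6*F)/3 = 2*F)
h(K) = 4*K
(-6 + l(3)) + 153/(E(3, 4) + h(b)) = (-6 + 0) + 153/(2*4 + 4*2) = -6 + 153/(8 + 8) = -6 + 153/16 = 57/16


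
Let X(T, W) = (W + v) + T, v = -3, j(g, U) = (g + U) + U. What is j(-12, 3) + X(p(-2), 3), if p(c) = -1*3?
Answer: -9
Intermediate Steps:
j(g, U) = g + 2*U (j(g, U) = (U + g) + U = g + 2*U)
p(c) = -3
X(T, W) = -3 + T + W (X(T, W) = (W - 3) + T = (-3 + W) + T = -3 + T + W)
j(-12, 3) + X(p(-2), 3) = (-12 + 2*3) + (-3 - 3 + 3) = (-12 + 6) - 3 = -6 - 3 = -9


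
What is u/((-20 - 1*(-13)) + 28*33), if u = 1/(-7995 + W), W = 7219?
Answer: -1/711592 ≈ -1.4053e-6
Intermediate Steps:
u = -1/776 (u = 1/(-7995 + 7219) = 1/(-776) = -1/776 ≈ -0.0012887)
u/((-20 - 1*(-13)) + 28*33) = -1/(776*((-20 - 1*(-13)) + 28*33)) = -1/(776*((-20 + 13) + 924)) = -1/(776*(-7 + 924)) = -1/776/917 = -1/776*1/917 = -1/711592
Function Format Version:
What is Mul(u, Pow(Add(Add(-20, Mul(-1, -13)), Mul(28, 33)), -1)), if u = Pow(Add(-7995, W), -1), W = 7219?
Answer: Rational(-1, 711592) ≈ -1.4053e-6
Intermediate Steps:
u = Rational(-1, 776) (u = Pow(Add(-7995, 7219), -1) = Pow(-776, -1) = Rational(-1, 776) ≈ -0.0012887)
Mul(u, Pow(Add(Add(-20, Mul(-1, -13)), Mul(28, 33)), -1)) = Mul(Rational(-1, 776), Pow(Add(Add(-20, Mul(-1, -13)), Mul(28, 33)), -1)) = Mul(Rational(-1, 776), Pow(Add(Add(-20, 13), 924), -1)) = Mul(Rational(-1, 776), Pow(Add(-7, 924), -1)) = Mul(Rational(-1, 776), Pow(917, -1)) = Mul(Rational(-1, 776), Rational(1, 917)) = Rational(-1, 711592)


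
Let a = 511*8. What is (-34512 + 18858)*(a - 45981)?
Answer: 655793022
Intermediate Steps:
a = 4088
(-34512 + 18858)*(a - 45981) = (-34512 + 18858)*(4088 - 45981) = -15654*(-41893) = 655793022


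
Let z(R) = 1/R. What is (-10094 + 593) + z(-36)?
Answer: -342037/36 ≈ -9501.0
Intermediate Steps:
(-10094 + 593) + z(-36) = (-10094 + 593) + 1/(-36) = -9501 - 1/36 = -342037/36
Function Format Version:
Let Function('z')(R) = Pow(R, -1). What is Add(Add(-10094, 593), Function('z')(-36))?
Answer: Rational(-342037, 36) ≈ -9501.0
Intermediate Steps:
Add(Add(-10094, 593), Function('z')(-36)) = Add(Add(-10094, 593), Pow(-36, -1)) = Add(-9501, Rational(-1, 36)) = Rational(-342037, 36)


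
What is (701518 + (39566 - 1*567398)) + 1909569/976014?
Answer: 56507292391/325338 ≈ 1.7369e+5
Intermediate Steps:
(701518 + (39566 - 1*567398)) + 1909569/976014 = (701518 + (39566 - 567398)) + 1909569*(1/976014) = (701518 - 527832) + 636523/325338 = 173686 + 636523/325338 = 56507292391/325338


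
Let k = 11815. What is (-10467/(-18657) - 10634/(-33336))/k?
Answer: 2027135/27216060444 ≈ 7.4483e-5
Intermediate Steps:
(-10467/(-18657) - 10634/(-33336))/k = (-10467/(-18657) - 10634/(-33336))/11815 = (-10467*(-1/18657) - 10634*(-1/33336))*(1/11815) = (1163/2073 + 5317/16668)*(1/11815) = (10135675/11517588)*(1/11815) = 2027135/27216060444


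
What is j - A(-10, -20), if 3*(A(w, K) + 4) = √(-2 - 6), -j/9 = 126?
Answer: -1130 - 2*I*√2/3 ≈ -1130.0 - 0.94281*I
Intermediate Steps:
j = -1134 (j = -9*126 = -1134)
A(w, K) = -4 + 2*I*√2/3 (A(w, K) = -4 + √(-2 - 6)/3 = -4 + √(-8)/3 = -4 + (2*I*√2)/3 = -4 + 2*I*√2/3)
j - A(-10, -20) = -1134 - (-4 + 2*I*√2/3) = -1134 + (4 - 2*I*√2/3) = -1130 - 2*I*√2/3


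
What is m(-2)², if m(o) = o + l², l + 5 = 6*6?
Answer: 919681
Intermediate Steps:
l = 31 (l = -5 + 6*6 = -5 + 36 = 31)
m(o) = 961 + o (m(o) = o + 31² = o + 961 = 961 + o)
m(-2)² = (961 - 2)² = 959² = 919681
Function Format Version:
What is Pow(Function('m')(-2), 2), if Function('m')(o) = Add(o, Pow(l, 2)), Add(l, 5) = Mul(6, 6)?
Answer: 919681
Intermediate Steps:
l = 31 (l = Add(-5, Mul(6, 6)) = Add(-5, 36) = 31)
Function('m')(o) = Add(961, o) (Function('m')(o) = Add(o, Pow(31, 2)) = Add(o, 961) = Add(961, o))
Pow(Function('m')(-2), 2) = Pow(Add(961, -2), 2) = Pow(959, 2) = 919681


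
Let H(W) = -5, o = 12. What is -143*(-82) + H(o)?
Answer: 11721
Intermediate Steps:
-143*(-82) + H(o) = -143*(-82) - 5 = 11726 - 5 = 11721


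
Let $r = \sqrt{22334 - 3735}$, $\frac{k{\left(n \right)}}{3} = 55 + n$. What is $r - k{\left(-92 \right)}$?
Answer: $111 + \sqrt{18599} \approx 247.38$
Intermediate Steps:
$k{\left(n \right)} = 165 + 3 n$ ($k{\left(n \right)} = 3 \left(55 + n\right) = 165 + 3 n$)
$r = \sqrt{18599} \approx 136.38$
$r - k{\left(-92 \right)} = \sqrt{18599} - \left(165 + 3 \left(-92\right)\right) = \sqrt{18599} - \left(165 - 276\right) = \sqrt{18599} - -111 = \sqrt{18599} + 111 = 111 + \sqrt{18599}$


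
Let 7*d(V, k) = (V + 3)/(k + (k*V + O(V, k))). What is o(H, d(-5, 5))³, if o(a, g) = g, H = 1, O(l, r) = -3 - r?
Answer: 1/941192 ≈ 1.0625e-6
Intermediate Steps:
d(V, k) = (3 + V)/(7*(-3 + V*k)) (d(V, k) = ((V + 3)/(k + (k*V + (-3 - k))))/7 = ((3 + V)/(k + (V*k + (-3 - k))))/7 = ((3 + V)/(k + (-3 - k + V*k)))/7 = ((3 + V)/(-3 + V*k))/7 = (3 + V)/(7*(-3 + V*k)))
o(H, d(-5, 5))³ = ((3 - 5)/(7*(-3 - 5*5)))³ = ((⅐)*(-2)/(-3 - 25))³ = ((⅐)*(-2)/(-28))³ = ((⅐)*(-1/28)*(-2))³ = (1/98)³ = 1/941192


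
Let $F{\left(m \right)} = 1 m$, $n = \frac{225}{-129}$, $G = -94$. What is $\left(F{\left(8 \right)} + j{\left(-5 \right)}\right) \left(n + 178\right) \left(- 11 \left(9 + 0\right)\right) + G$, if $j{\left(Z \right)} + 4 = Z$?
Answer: $\frac{746279}{43} \approx 17355.0$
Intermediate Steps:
$j{\left(Z \right)} = -4 + Z$
$n = - \frac{75}{43}$ ($n = 225 \left(- \frac{1}{129}\right) = - \frac{75}{43} \approx -1.7442$)
$F{\left(m \right)} = m$
$\left(F{\left(8 \right)} + j{\left(-5 \right)}\right) \left(n + 178\right) \left(- 11 \left(9 + 0\right)\right) + G = \left(8 - 9\right) \left(- \frac{75}{43} + 178\right) \left(- 11 \left(9 + 0\right)\right) - 94 = \left(8 - 9\right) \frac{7579}{43} \left(\left(-11\right) 9\right) - 94 = \left(-1\right) \frac{7579}{43} \left(-99\right) - 94 = \left(- \frac{7579}{43}\right) \left(-99\right) - 94 = \frac{750321}{43} - 94 = \frac{746279}{43}$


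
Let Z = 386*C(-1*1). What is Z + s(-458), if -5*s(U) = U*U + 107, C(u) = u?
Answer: -211801/5 ≈ -42360.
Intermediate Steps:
s(U) = -107/5 - U²/5 (s(U) = -(U*U + 107)/5 = -(U² + 107)/5 = -(107 + U²)/5 = -107/5 - U²/5)
Z = -386 (Z = 386*(-1*1) = 386*(-1) = -386)
Z + s(-458) = -386 + (-107/5 - ⅕*(-458)²) = -386 + (-107/5 - ⅕*209764) = -386 + (-107/5 - 209764/5) = -386 - 209871/5 = -211801/5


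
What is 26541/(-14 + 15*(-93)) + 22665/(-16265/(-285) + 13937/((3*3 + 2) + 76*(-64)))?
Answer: 1687194839457/4224858320 ≈ 399.35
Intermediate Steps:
26541/(-14 + 15*(-93)) + 22665/(-16265/(-285) + 13937/((3*3 + 2) + 76*(-64))) = 26541/(-14 - 1395) + 22665/(-16265*(-1/285) + 13937/((9 + 2) - 4864)) = 26541/(-1409) + 22665/(3253/57 + 13937/(11 - 4864)) = 26541*(-1/1409) + 22665/(3253/57 + 13937/(-4853)) = -26541/1409 + 22665/(3253/57 + 13937*(-1/4853)) = -26541/1409 + 22665/(3253/57 - 13937/4853) = -26541/1409 + 22665/(14992400/276621) = -26541/1409 + 22665*(276621/14992400) = -26541/1409 + 1253922993/2998480 = 1687194839457/4224858320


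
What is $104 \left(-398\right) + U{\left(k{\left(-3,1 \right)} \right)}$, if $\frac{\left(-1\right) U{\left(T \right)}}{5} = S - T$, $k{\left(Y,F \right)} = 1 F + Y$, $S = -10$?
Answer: $-41352$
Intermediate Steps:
$k{\left(Y,F \right)} = F + Y$
$U{\left(T \right)} = 50 + 5 T$ ($U{\left(T \right)} = - 5 \left(-10 - T\right) = 50 + 5 T$)
$104 \left(-398\right) + U{\left(k{\left(-3,1 \right)} \right)} = 104 \left(-398\right) + \left(50 + 5 \left(1 - 3\right)\right) = -41392 + \left(50 + 5 \left(-2\right)\right) = -41392 + \left(50 - 10\right) = -41392 + 40 = -41352$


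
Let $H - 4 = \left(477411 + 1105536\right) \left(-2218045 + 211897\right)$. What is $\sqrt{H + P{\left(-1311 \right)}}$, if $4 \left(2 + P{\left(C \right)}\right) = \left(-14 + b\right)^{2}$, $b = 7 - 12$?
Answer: $\frac{3 i \sqrt{1411389314695}}{2} \approx 1.782 \cdot 10^{6} i$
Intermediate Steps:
$b = -5$ ($b = 7 - 12 = -5$)
$P{\left(C \right)} = \frac{353}{4}$ ($P{\left(C \right)} = -2 + \frac{\left(-14 - 5\right)^{2}}{4} = -2 + \frac{\left(-19\right)^{2}}{4} = -2 + \frac{1}{4} \cdot 361 = -2 + \frac{361}{4} = \frac{353}{4}$)
$H = -3175625958152$ ($H = 4 + \left(477411 + 1105536\right) \left(-2218045 + 211897\right) = 4 + 1582947 \left(-2006148\right) = 4 - 3175625958156 = -3175625958152$)
$\sqrt{H + P{\left(-1311 \right)}} = \sqrt{-3175625958152 + \frac{353}{4}} = \sqrt{- \frac{12702503832255}{4}} = \frac{3 i \sqrt{1411389314695}}{2}$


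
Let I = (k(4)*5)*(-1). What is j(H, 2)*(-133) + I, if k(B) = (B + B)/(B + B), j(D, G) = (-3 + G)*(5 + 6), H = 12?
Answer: 1458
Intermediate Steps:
j(D, G) = -33 + 11*G (j(D, G) = (-3 + G)*11 = -33 + 11*G)
k(B) = 1 (k(B) = (2*B)/((2*B)) = (2*B)*(1/(2*B)) = 1)
I = -5 (I = (1*5)*(-1) = 5*(-1) = -5)
j(H, 2)*(-133) + I = (-33 + 11*2)*(-133) - 5 = (-33 + 22)*(-133) - 5 = -11*(-133) - 5 = 1463 - 5 = 1458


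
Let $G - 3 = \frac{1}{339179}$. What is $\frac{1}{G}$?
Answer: $\frac{339179}{1017538} \approx 0.33333$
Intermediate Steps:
$G = \frac{1017538}{339179}$ ($G = 3 + \frac{1}{339179} = \frac{1017538}{339179} \approx 3.0$)
$\frac{1}{G} = \frac{1}{\frac{1017538}{339179}} = \frac{339179}{1017538}$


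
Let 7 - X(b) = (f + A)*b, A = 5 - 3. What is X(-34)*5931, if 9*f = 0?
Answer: 444825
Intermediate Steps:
f = 0 (f = (⅑)*0 = 0)
A = 2
X(b) = 7 - 2*b (X(b) = 7 - (0 + 2)*b = 7 - 2*b)
X(-34)*5931 = (7 - 2*(-34))*5931 = (7 + 68)*5931 = 75*5931 = 444825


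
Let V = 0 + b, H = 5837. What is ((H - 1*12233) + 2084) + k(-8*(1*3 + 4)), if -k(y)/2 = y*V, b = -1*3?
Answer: -4648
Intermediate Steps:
b = -3
V = -3 (V = 0 - 3 = -3)
k(y) = 6*y (k(y) = -2*y*(-3) = -(-6)*y = 6*y)
((H - 1*12233) + 2084) + k(-8*(1*3 + 4)) = ((5837 - 1*12233) + 2084) + 6*(-8*(1*3 + 4)) = ((5837 - 12233) + 2084) + 6*(-8*(3 + 4)) = (-6396 + 2084) + 6*(-8*7) = -4312 + 6*(-56) = -4312 - 336 = -4648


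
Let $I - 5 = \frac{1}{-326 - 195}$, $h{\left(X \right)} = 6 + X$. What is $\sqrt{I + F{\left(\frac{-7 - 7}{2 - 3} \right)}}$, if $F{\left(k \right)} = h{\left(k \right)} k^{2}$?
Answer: $\frac{2 \sqrt{266351351}}{521} \approx 62.65$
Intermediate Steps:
$F{\left(k \right)} = k^{2} \left(6 + k\right)$ ($F{\left(k \right)} = \left(6 + k\right) k^{2} = k^{2} \left(6 + k\right)$)
$I = \frac{2604}{521}$ ($I = 5 + \frac{1}{-326 - 195} = 5 + \frac{1}{-521} = 5 - \frac{1}{521} = \frac{2604}{521} \approx 4.9981$)
$\sqrt{I + F{\left(\frac{-7 - 7}{2 - 3} \right)}} = \sqrt{\frac{2604}{521} + \left(\frac{-7 - 7}{2 - 3}\right)^{2} \left(6 + \frac{-7 - 7}{2 - 3}\right)} = \sqrt{\frac{2604}{521} + \left(- \frac{14}{-1}\right)^{2} \left(6 - \frac{14}{-1}\right)} = \sqrt{\frac{2604}{521} + \left(\left(-14\right) \left(-1\right)\right)^{2} \left(6 - -14\right)} = \sqrt{\frac{2604}{521} + 14^{2} \left(6 + 14\right)} = \sqrt{\frac{2604}{521} + 196 \cdot 20} = \sqrt{\frac{2604}{521} + 3920} = \sqrt{\frac{2044924}{521}} = \frac{2 \sqrt{266351351}}{521}$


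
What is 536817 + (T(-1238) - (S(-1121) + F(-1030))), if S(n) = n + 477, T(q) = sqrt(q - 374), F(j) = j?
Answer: 538491 + 2*I*sqrt(403) ≈ 5.3849e+5 + 40.15*I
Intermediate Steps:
T(q) = sqrt(-374 + q)
S(n) = 477 + n
536817 + (T(-1238) - (S(-1121) + F(-1030))) = 536817 + (sqrt(-374 - 1238) - ((477 - 1121) - 1030)) = 536817 + (sqrt(-1612) - (-644 - 1030)) = 536817 + (2*I*sqrt(403) - 1*(-1674)) = 536817 + (2*I*sqrt(403) + 1674) = 536817 + (1674 + 2*I*sqrt(403)) = 538491 + 2*I*sqrt(403)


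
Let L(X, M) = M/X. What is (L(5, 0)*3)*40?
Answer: 0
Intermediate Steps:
(L(5, 0)*3)*40 = ((0/5)*3)*40 = ((0*(⅕))*3)*40 = (0*3)*40 = 0*40 = 0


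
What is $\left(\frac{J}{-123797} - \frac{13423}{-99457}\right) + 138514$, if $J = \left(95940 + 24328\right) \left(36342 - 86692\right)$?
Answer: $\frac{2307713518005437}{12312478229} \approx 1.8743 \cdot 10^{5}$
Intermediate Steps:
$J = -6055493800$ ($J = 120268 \left(-50350\right) = -6055493800$)
$\left(\frac{J}{-123797} - \frac{13423}{-99457}\right) + 138514 = \left(- \frac{6055493800}{-123797} - \frac{13423}{-99457}\right) + 138514 = \left(\left(-6055493800\right) \left(- \frac{1}{123797}\right) - - \frac{13423}{99457}\right) + 138514 = \left(\frac{6055493800}{123797} + \frac{13423}{99457}\right) + 138514 = \frac{602262908593731}{12312478229} + 138514 = \frac{2307713518005437}{12312478229}$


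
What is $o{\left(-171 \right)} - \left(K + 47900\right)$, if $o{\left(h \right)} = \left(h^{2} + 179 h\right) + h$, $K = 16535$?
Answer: $-65974$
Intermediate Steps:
$o{\left(h \right)} = h^{2} + 180 h$
$o{\left(-171 \right)} - \left(K + 47900\right) = - 171 \left(180 - 171\right) - \left(16535 + 47900\right) = \left(-171\right) 9 - 64435 = -1539 - 64435 = -65974$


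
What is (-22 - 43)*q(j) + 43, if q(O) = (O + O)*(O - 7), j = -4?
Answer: -5677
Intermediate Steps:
q(O) = 2*O*(-7 + O) (q(O) = (2*O)*(-7 + O) = 2*O*(-7 + O))
(-22 - 43)*q(j) + 43 = (-22 - 43)*(2*(-4)*(-7 - 4)) + 43 = -130*(-4)*(-11) + 43 = -65*88 + 43 = -5720 + 43 = -5677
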